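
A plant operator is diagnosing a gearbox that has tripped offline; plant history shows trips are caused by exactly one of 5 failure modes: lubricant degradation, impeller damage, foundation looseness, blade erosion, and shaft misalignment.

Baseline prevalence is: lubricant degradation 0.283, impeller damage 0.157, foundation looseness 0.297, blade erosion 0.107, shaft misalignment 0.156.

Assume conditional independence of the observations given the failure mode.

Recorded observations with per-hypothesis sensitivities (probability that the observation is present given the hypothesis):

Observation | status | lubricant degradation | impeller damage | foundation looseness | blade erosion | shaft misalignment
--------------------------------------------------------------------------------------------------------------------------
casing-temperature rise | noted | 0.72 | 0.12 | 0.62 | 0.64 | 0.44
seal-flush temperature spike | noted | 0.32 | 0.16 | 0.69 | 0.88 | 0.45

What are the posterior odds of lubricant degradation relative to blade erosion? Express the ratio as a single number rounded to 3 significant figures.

Unnormalized posterior weight (prior times the observation likelihoods) for each of the two hypotheses:
  lubricant degradation: 0.283 × 0.72 × 0.32 = 0.065203
  blade erosion: 0.107 × 0.64 × 0.88 = 0.060262
Posterior odds = 0.065203 / 0.060262 ≈ 1.08.

1.08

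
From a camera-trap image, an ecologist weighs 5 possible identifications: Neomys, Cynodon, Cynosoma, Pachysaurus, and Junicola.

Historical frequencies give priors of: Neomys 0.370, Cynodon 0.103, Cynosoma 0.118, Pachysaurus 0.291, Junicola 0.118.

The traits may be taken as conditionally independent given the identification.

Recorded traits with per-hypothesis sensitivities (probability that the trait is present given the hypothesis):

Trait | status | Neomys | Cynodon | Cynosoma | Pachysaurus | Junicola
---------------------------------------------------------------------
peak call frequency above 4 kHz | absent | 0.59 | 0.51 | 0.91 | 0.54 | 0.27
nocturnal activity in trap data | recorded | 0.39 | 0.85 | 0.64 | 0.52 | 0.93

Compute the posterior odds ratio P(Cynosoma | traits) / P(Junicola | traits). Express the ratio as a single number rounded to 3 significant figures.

0.0848

The normalizing constant cancels in an odds ratio, so compute prior × likelihood for the two hypotheses only (using 1 − P(present | H) for each absent trait):
  Cynosoma: 0.118 × (1 − 0.91) × 0.64 = 0.0067968
  Junicola: 0.118 × (1 − 0.27) × 0.93 = 0.08011
Posterior odds = 0.0067968 / 0.08011 ≈ 0.0848.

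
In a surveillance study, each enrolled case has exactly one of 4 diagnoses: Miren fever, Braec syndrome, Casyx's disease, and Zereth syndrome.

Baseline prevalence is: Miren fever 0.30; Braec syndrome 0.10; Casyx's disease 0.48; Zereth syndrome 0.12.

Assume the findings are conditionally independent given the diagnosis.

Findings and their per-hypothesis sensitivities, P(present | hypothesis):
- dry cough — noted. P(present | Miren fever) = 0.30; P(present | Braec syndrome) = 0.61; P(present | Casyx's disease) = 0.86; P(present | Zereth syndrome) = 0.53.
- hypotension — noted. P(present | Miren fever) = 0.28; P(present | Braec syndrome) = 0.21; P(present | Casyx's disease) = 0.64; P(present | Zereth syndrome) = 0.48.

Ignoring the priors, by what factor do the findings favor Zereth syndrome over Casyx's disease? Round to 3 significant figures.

0.462

Take the product of per-finding likelihoods under each hypothesis, then divide.
  Zereth syndrome: 0.53 × 0.48 = 0.2544
  Casyx's disease: 0.86 × 0.64 = 0.5504
Bayes factor = 0.2544 / 0.5504 ≈ 0.462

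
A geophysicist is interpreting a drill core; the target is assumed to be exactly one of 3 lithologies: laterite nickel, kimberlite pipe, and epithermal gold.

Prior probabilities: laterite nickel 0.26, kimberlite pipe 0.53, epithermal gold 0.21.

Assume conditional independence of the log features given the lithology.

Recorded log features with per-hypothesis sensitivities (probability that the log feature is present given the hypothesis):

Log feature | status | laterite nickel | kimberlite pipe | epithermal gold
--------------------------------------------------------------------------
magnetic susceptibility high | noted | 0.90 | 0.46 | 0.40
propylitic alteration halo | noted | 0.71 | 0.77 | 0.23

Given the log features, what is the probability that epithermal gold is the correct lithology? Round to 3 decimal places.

For each hypothesis, the unnormalized posterior weight is prior × product of the log feature likelihoods:
  laterite nickel: 0.26 × 0.90 × 0.71 = 0.16614
  kimberlite pipe: 0.53 × 0.46 × 0.77 = 0.18773
  epithermal gold: 0.21 × 0.40 × 0.23 = 0.01932
The unnormalized weights sum to 0.37319.
P(epithermal gold | evidence) = 0.01932 / 0.37319 ≈ 0.052.

0.052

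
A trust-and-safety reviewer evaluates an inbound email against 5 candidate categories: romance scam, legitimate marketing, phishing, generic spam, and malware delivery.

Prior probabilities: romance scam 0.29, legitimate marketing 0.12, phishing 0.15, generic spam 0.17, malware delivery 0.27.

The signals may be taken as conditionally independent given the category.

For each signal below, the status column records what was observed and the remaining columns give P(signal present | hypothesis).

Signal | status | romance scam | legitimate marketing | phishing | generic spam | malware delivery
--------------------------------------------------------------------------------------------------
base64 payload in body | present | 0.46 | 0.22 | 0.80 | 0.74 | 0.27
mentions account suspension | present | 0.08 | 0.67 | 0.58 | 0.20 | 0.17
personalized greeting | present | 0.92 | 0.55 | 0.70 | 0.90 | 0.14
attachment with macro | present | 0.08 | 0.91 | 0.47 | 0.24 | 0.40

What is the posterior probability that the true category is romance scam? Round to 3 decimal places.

By Bayes' rule with conditional independence, the unnormalized weight for each hypothesis is prior × ∏ likelihoods:
  romance scam: 0.29 × 0.46 × 0.08 × 0.92 × 0.08 = 0.00078546
  legitimate marketing: 0.12 × 0.22 × 0.67 × 0.55 × 0.91 = 0.0088528
  phishing: 0.15 × 0.80 × 0.58 × 0.70 × 0.47 = 0.022898
  generic spam: 0.17 × 0.74 × 0.20 × 0.90 × 0.24 = 0.0054346
  malware delivery: 0.27 × 0.27 × 0.17 × 0.14 × 0.40 = 0.00069401
Normalizing constant Z = 0.00078546 + 0.0088528 + 0.022898 + 0.0054346 + 0.00069401 = 0.038665.
P(romance scam | evidence) = 0.00078546 / 0.038665 ≈ 0.020.

0.020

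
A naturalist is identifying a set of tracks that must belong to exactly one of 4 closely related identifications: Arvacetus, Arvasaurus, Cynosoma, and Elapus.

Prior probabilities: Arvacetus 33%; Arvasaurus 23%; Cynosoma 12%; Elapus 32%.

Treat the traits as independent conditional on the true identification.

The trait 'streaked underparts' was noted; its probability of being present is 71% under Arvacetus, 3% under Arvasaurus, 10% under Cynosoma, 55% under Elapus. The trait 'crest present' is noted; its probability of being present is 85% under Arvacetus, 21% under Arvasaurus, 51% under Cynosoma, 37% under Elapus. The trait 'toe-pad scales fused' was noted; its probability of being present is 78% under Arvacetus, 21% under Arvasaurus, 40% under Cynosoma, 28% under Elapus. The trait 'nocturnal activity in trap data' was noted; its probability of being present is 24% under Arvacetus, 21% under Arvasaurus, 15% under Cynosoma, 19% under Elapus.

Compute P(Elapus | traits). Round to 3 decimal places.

0.084

Multiply each prior by the joint likelihood of the trait pattern:
  Arvacetus: 0.33 × 0.71 × 0.85 × 0.78 × 0.24 = 0.037282
  Arvasaurus: 0.23 × 0.03 × 0.21 × 0.21 × 0.21 = 6.3901e-05
  Cynosoma: 0.12 × 0.10 × 0.51 × 0.40 × 0.15 = 0.0003672
  Elapus: 0.32 × 0.55 × 0.37 × 0.28 × 0.19 = 0.0034644
Normalizing constant Z = 0.037282 + 6.3901e-05 + 0.0003672 + 0.0034644 = 0.041177.
P(Elapus | evidence) = 0.0034644 / 0.041177 ≈ 0.084.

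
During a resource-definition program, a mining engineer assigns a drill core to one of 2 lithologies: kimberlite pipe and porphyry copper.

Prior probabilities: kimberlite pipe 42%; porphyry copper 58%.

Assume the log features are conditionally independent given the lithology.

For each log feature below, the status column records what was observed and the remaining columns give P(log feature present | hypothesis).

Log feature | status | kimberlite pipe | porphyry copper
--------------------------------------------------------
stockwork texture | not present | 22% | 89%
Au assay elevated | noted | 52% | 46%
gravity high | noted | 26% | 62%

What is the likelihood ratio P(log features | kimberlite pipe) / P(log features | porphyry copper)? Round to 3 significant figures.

3.36

The Bayes factor is the ratio of the joint likelihoods of the log feature pattern under the two hypotheses (using 1 − P(present | H) for each absent log feature).
  kimberlite pipe: (1 − 0.22) × 0.52 × 0.26 = 0.10546
  porphyry copper: (1 − 0.89) × 0.46 × 0.62 = 0.031372
Bayes factor = 0.10546 / 0.031372 ≈ 3.36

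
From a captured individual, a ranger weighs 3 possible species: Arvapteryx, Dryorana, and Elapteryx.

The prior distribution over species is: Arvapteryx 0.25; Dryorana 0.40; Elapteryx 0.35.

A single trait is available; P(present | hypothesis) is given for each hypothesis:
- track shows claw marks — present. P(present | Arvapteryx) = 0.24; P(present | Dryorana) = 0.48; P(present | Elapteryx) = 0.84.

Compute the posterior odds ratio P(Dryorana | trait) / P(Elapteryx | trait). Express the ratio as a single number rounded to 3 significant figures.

Posterior odds equal prior odds times the likelihood ratio; only the two competing hypotheses matter.
  Dryorana: 0.40 × 0.48 = 0.192
  Elapteryx: 0.35 × 0.84 = 0.294
Odds(Dryorana : Elapteryx) = 0.192 / 0.294 ≈ 0.653.

0.653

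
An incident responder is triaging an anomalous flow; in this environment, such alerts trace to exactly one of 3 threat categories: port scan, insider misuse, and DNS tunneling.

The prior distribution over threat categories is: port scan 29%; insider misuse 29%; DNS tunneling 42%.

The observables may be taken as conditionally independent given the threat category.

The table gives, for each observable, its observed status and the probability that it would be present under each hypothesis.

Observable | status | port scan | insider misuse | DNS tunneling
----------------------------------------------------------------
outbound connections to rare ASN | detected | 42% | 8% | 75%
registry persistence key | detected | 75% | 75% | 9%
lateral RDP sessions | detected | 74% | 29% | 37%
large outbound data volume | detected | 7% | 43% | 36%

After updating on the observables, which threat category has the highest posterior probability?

For each hypothesis, the unnormalized posterior weight is prior × product of the observable likelihoods:
  port scan: 0.29 × 0.42 × 0.75 × 0.74 × 0.07 = 0.0047319
  insider misuse: 0.29 × 0.08 × 0.75 × 0.29 × 0.43 = 0.0021698
  DNS tunneling: 0.42 × 0.75 × 0.09 × 0.37 × 0.36 = 0.0037762
Marginal likelihood of the evidence = 0.010678.
P(port scan | evidence) ≈ 0.0047319 / 0.010678 ≈ 0.443
P(insider misuse | evidence) ≈ 0.0021698 / 0.010678 ≈ 0.203
P(DNS tunneling | evidence) ≈ 0.0037762 / 0.010678 ≈ 0.354
The largest is 0.443, so port scan is most probable.

port scan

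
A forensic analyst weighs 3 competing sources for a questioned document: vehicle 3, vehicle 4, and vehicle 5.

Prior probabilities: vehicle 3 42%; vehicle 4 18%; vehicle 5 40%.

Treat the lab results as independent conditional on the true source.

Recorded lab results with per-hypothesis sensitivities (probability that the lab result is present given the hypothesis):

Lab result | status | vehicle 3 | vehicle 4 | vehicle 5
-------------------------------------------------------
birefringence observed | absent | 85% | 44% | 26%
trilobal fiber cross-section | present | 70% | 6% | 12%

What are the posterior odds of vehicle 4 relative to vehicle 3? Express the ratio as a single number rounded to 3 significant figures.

0.137

Unnormalized posterior weight (prior times the lab result likelihoods) for each of the two hypotheses (using 1 − P(present | H) for each absent lab result):
  vehicle 4: 0.18 × (1 − 0.44) × 0.06 = 0.006048
  vehicle 3: 0.42 × (1 − 0.85) × 0.70 = 0.0441
Odds(vehicle 4 : vehicle 3) = 0.006048 / 0.0441 ≈ 0.137.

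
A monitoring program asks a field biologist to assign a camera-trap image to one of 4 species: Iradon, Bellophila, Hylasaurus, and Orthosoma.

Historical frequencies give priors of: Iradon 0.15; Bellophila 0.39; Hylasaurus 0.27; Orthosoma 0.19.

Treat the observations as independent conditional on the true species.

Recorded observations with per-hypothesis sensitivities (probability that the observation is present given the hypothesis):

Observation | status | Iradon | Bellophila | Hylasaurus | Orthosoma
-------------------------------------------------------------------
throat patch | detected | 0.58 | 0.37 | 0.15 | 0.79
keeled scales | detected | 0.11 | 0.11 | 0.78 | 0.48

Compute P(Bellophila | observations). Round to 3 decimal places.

0.123

For each hypothesis, the unnormalized posterior weight is prior × product of the observation likelihoods:
  Iradon: 0.15 × 0.58 × 0.11 = 0.00957
  Bellophila: 0.39 × 0.37 × 0.11 = 0.015873
  Hylasaurus: 0.27 × 0.15 × 0.78 = 0.03159
  Orthosoma: 0.19 × 0.79 × 0.48 = 0.072048
Marginal likelihood of the evidence = 0.12908.
P(Bellophila | evidence) = 0.015873 / 0.12908 ≈ 0.123.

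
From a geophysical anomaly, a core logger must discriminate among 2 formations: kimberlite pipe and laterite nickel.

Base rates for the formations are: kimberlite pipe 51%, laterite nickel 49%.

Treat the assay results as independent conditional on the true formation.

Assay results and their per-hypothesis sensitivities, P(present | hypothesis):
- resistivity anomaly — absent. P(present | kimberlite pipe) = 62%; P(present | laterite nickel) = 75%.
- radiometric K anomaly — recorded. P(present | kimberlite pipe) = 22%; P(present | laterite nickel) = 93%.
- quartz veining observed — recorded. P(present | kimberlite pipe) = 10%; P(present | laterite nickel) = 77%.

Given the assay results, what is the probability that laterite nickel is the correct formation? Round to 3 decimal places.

By Bayes' rule with conditional independence, the unnormalized weight for each hypothesis is prior × ∏ likelihoods (using 1 − P(present | H) for each absent assay result):
  kimberlite pipe: 0.51 × (1 − 0.62) × 0.22 × 0.10 = 0.0042636
  laterite nickel: 0.49 × (1 − 0.75) × 0.93 × 0.77 = 0.087722
Marginal likelihood of the evidence = 0.091986.
P(laterite nickel | evidence) = 0.087722 / 0.091986 ≈ 0.954.

0.954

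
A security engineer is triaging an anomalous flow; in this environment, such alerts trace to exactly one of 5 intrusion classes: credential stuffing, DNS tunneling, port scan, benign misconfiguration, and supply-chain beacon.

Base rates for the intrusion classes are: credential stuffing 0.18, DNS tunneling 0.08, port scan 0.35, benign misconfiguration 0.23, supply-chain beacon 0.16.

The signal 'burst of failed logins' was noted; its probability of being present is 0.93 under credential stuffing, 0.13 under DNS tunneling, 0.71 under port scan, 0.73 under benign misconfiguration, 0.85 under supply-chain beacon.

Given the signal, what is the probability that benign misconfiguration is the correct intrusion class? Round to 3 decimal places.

0.230

By Bayes' rule, the unnormalized weight for each hypothesis is prior × likelihood:
  credential stuffing: 0.18 × 0.93 = 0.1674
  DNS tunneling: 0.08 × 0.13 = 0.0104
  port scan: 0.35 × 0.71 = 0.2485
  benign misconfiguration: 0.23 × 0.73 = 0.1679
  supply-chain beacon: 0.16 × 0.85 = 0.136
The unnormalized weights sum to 0.7302.
P(benign misconfiguration | evidence) = 0.1679 / 0.7302 ≈ 0.230.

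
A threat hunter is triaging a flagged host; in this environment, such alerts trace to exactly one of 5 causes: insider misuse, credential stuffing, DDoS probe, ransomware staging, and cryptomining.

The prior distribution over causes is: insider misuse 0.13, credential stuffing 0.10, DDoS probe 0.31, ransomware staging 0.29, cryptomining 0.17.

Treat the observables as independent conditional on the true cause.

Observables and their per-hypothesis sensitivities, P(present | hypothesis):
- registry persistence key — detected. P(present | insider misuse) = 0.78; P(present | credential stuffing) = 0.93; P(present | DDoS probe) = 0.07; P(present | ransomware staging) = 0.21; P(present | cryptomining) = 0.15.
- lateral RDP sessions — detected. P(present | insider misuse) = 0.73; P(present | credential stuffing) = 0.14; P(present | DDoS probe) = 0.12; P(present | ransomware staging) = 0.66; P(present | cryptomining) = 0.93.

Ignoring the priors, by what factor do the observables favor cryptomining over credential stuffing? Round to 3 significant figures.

Take the product of per-observable likelihoods under each hypothesis, then divide.
  cryptomining: 0.15 × 0.93 = 0.1395
  credential stuffing: 0.93 × 0.14 = 0.1302
Bayes factor = 0.1395 / 0.1302 ≈ 1.07

1.07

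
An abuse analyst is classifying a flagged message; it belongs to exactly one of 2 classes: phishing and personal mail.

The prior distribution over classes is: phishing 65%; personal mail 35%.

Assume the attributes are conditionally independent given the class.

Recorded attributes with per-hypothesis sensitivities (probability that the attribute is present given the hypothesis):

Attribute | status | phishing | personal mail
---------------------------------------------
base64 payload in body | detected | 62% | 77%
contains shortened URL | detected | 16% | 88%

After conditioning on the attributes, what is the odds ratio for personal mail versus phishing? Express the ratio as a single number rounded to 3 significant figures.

3.68

Posterior odds equal prior odds times the likelihood ratio; only the two competing hypotheses matter.
  personal mail: 0.35 × 0.77 × 0.88 = 0.23716
  phishing: 0.65 × 0.62 × 0.16 = 0.06448
Odds(personal mail : phishing) = 0.23716 / 0.06448 ≈ 3.68.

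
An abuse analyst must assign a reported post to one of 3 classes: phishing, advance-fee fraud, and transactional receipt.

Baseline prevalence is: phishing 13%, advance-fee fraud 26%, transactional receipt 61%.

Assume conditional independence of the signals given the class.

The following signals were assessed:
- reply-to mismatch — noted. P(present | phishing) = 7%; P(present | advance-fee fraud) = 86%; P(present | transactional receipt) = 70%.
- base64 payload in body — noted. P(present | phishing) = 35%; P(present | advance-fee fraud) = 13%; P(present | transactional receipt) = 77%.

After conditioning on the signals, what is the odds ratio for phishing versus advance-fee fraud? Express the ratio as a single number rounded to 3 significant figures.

The normalizing constant cancels in an odds ratio, so compute prior × likelihood for the two hypotheses only:
  phishing: 0.13 × 0.07 × 0.35 = 0.003185
  advance-fee fraud: 0.26 × 0.86 × 0.13 = 0.029068
Posterior odds = 0.003185 / 0.029068 ≈ 0.110.

0.110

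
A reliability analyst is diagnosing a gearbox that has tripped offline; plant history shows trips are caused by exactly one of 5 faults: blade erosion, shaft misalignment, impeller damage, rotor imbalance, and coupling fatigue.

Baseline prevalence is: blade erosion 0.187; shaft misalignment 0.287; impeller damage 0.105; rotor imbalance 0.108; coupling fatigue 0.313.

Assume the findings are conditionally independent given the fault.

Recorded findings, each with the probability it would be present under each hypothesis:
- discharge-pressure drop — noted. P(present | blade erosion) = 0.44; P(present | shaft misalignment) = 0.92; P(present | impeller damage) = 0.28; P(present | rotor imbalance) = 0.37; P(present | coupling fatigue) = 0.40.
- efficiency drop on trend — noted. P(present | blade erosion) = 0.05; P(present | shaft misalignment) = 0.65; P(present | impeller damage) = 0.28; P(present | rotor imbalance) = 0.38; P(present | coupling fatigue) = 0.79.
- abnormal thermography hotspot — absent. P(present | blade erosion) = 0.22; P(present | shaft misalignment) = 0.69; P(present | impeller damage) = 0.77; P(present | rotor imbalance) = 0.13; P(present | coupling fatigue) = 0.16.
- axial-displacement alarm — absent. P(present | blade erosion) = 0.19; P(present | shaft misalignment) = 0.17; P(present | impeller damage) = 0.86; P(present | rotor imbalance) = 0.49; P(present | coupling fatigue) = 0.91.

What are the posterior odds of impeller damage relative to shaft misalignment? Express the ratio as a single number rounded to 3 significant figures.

Posterior odds equal prior odds times the likelihood ratio; only the two competing hypotheses matter (using 1 − P(present | H) for each absent finding).
  impeller damage: 0.105 × 0.28 × 0.28 × (1 − 0.77) × (1 − 0.86) = 0.00026507
  shaft misalignment: 0.287 × 0.92 × 0.65 × (1 − 0.69) × (1 − 0.17) = 0.044159
Odds(impeller damage : shaft misalignment) = 0.00026507 / 0.044159 ≈ 0.00600.

0.00600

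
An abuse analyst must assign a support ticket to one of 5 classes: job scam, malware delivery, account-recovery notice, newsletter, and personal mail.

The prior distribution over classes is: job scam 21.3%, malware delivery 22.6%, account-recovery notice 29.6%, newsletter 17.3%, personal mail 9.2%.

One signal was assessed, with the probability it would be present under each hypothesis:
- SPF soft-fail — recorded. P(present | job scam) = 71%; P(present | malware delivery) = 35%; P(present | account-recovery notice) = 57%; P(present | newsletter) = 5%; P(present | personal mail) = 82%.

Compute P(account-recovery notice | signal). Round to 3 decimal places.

0.349

By Bayes' rule, the unnormalized weight for each hypothesis is prior × likelihood:
  job scam: 0.213 × 0.71 = 0.15123
  malware delivery: 0.226 × 0.35 = 0.0791
  account-recovery notice: 0.296 × 0.57 = 0.16872
  newsletter: 0.173 × 0.05 = 0.00865
  personal mail: 0.092 × 0.82 = 0.07544
Marginal likelihood of the evidence = 0.48314.
P(account-recovery notice | evidence) = 0.16872 / 0.48314 ≈ 0.349.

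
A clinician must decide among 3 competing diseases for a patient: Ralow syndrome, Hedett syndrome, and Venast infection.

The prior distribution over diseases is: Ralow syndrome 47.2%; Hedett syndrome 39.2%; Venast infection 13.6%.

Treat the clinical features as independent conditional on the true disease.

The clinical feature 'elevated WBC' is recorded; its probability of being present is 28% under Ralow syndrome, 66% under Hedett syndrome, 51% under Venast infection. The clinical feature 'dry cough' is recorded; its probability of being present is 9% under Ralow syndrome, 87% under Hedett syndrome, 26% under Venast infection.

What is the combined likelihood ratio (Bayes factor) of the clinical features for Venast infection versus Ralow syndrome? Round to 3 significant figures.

5.26

Joint likelihood of the clinical feature pattern under each hypothesis:
  Venast infection: 0.51 × 0.26 = 0.1326
  Ralow syndrome: 0.28 × 0.09 = 0.0252
Bayes factor = 0.1326 / 0.0252 ≈ 5.26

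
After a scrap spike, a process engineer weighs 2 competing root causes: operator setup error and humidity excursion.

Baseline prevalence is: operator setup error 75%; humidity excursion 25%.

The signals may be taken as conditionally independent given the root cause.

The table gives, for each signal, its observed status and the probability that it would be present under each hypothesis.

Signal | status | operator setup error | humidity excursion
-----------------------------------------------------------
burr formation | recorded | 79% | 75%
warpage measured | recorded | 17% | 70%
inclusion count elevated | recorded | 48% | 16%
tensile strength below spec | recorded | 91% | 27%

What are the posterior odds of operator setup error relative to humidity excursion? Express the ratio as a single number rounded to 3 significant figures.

7.76

The normalizing constant cancels in an odds ratio, so compute prior × likelihood for the two hypotheses only:
  operator setup error: 0.75 × 0.79 × 0.17 × 0.48 × 0.91 = 0.043997
  humidity excursion: 0.25 × 0.75 × 0.70 × 0.16 × 0.27 = 0.00567
Posterior odds = 0.043997 / 0.00567 ≈ 7.76.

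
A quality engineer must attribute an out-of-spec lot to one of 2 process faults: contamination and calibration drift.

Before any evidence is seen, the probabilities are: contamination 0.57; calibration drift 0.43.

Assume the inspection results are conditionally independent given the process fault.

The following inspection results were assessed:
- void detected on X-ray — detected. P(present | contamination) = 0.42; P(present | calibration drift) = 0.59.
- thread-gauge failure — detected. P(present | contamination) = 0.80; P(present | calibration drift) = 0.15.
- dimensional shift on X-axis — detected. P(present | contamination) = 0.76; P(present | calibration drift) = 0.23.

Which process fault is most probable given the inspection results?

contamination

By Bayes' rule with conditional independence, the unnormalized weight for each hypothesis is prior × ∏ likelihoods:
  contamination: 0.57 × 0.42 × 0.80 × 0.76 = 0.14556
  calibration drift: 0.43 × 0.59 × 0.15 × 0.23 = 0.0087527
Normalizing constant Z = 0.14556 + 0.0087527 = 0.15431.
P(contamination | evidence) ≈ 0.14556 / 0.15431 ≈ 0.943
P(calibration drift | evidence) ≈ 0.0087527 / 0.15431 ≈ 0.057
The largest is 0.943, so contamination is most probable.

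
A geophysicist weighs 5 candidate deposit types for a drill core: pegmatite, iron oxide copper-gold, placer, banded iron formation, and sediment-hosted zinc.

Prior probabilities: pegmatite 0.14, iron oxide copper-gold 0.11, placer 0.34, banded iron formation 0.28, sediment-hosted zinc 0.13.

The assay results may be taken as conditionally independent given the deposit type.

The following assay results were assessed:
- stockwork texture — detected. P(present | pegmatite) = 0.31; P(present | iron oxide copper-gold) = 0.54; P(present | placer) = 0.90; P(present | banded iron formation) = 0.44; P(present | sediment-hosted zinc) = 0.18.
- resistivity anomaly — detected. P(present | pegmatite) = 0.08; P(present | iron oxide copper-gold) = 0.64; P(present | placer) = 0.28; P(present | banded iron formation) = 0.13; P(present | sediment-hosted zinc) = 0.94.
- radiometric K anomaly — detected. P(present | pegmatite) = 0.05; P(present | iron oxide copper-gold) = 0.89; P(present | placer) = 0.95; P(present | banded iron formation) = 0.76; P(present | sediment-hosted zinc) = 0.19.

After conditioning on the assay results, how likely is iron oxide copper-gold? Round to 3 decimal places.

0.257

Multiply each prior by the joint likelihood of the assay result pattern:
  pegmatite: 0.14 × 0.31 × 0.08 × 0.05 = 0.0001736
  iron oxide copper-gold: 0.11 × 0.54 × 0.64 × 0.89 = 0.033834
  placer: 0.34 × 0.90 × 0.28 × 0.95 = 0.081396
  banded iron formation: 0.28 × 0.44 × 0.13 × 0.76 = 0.012172
  sediment-hosted zinc: 0.13 × 0.18 × 0.94 × 0.19 = 0.0041792
The unnormalized weights sum to 0.13176.
P(iron oxide copper-gold | evidence) = 0.033834 / 0.13176 ≈ 0.257.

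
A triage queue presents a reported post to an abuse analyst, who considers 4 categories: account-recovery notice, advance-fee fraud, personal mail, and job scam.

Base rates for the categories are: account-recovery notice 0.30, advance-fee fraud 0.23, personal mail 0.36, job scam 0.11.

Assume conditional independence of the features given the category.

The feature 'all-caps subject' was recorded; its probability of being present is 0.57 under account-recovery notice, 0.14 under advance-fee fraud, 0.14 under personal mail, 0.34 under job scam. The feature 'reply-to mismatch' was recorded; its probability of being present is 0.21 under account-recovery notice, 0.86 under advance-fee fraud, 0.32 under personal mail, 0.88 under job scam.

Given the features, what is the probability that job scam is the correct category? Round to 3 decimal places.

0.292

By Bayes' rule with conditional independence, the unnormalized weight for each hypothesis is prior × ∏ likelihoods:
  account-recovery notice: 0.30 × 0.57 × 0.21 = 0.03591
  advance-fee fraud: 0.23 × 0.14 × 0.86 = 0.027692
  personal mail: 0.36 × 0.14 × 0.32 = 0.016128
  job scam: 0.11 × 0.34 × 0.88 = 0.032912
Normalizing constant Z = 0.03591 + 0.027692 + 0.016128 + 0.032912 = 0.11264.
P(job scam | evidence) = 0.032912 / 0.11264 ≈ 0.292.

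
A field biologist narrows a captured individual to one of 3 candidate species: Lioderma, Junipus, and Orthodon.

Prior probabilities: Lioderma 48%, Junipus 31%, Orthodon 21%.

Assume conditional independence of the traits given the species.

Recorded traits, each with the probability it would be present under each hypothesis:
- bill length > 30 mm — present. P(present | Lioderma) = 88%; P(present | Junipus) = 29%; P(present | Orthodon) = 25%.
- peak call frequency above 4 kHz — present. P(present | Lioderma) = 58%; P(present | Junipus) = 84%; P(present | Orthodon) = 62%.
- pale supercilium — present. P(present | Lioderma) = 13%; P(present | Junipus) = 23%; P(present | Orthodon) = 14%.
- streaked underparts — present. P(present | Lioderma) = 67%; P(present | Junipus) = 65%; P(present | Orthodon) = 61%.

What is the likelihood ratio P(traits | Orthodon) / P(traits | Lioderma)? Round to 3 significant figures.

0.298

Take the product of per-trait likelihoods under each hypothesis, then divide.
  Orthodon: 0.25 × 0.62 × 0.14 × 0.61 = 0.013237
  Lioderma: 0.88 × 0.58 × 0.13 × 0.67 = 0.044456
Bayes factor = 0.013237 / 0.044456 ≈ 0.298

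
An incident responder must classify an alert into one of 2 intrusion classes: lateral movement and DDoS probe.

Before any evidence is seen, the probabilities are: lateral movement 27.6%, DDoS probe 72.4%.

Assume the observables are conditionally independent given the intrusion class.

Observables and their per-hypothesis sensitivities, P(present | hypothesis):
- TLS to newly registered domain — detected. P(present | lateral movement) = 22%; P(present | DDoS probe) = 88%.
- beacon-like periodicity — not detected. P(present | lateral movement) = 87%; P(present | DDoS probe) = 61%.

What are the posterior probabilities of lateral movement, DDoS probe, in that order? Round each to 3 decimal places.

0.031, 0.969

For each hypothesis, the unnormalized posterior weight is prior × product of the observable likelihoods (using 1 − P(present | H) for each absent observable):
  lateral movement: 0.276 × 0.22 × (1 − 0.87) = 0.0078936
  DDoS probe: 0.724 × 0.88 × (1 − 0.61) = 0.24848
Normalizing constant Z = 0.0078936 + 0.24848 = 0.25637.
P(lateral movement | evidence) = 0.0078936 / 0.25637 ≈ 0.031
P(DDoS probe | evidence) = 0.24848 / 0.25637 ≈ 0.969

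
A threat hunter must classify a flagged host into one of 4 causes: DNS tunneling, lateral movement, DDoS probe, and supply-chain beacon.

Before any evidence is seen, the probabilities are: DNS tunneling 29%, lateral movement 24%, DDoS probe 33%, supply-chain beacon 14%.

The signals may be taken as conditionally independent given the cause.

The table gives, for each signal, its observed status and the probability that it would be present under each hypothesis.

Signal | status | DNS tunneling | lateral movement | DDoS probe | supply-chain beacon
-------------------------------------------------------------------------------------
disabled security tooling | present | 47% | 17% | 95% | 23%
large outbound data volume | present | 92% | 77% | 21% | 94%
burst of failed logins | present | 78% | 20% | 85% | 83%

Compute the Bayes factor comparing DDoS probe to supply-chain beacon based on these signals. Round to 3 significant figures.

Take the product of per-signal likelihoods under each hypothesis, then divide.
  DDoS probe: 0.95 × 0.21 × 0.85 = 0.16957
  supply-chain beacon: 0.23 × 0.94 × 0.83 = 0.17945
Bayes factor = 0.16957 / 0.17945 ≈ 0.945

0.945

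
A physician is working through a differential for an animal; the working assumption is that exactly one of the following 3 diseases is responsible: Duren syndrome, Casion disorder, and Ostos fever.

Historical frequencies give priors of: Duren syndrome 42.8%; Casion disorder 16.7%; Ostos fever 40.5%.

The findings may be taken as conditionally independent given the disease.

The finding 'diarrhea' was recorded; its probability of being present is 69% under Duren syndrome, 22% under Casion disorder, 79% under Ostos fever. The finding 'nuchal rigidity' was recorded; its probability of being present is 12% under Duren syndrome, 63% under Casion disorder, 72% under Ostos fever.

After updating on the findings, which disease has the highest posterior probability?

Ostos fever

Multiply each prior by the joint likelihood of the evidence pattern:
  Duren syndrome: 0.428 × 0.69 × 0.12 = 0.035438
  Casion disorder: 0.167 × 0.22 × 0.63 = 0.023146
  Ostos fever: 0.405 × 0.79 × 0.72 = 0.23036
Marginal likelihood of the evidence = 0.28895.
P(Duren syndrome | evidence) ≈ 0.035438 / 0.28895 ≈ 0.123
P(Casion disorder | evidence) ≈ 0.023146 / 0.28895 ≈ 0.080
P(Ostos fever | evidence) ≈ 0.23036 / 0.28895 ≈ 0.797
The largest is 0.797, so Ostos fever is most probable.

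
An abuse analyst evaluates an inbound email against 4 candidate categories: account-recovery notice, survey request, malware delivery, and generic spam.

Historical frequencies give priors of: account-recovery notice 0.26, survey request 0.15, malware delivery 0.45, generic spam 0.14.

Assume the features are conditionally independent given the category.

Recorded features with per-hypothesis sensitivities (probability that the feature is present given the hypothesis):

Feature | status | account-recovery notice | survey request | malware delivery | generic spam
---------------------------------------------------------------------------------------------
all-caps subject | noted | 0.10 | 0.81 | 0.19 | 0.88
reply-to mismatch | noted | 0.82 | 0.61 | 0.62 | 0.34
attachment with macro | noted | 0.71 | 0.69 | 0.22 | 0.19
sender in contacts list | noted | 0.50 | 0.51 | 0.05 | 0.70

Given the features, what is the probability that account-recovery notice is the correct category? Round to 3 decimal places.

0.190

For each hypothesis, the unnormalized posterior weight is prior × product of the feature likelihoods:
  account-recovery notice: 0.26 × 0.10 × 0.82 × 0.71 × 0.50 = 0.0075686
  survey request: 0.15 × 0.81 × 0.61 × 0.69 × 0.51 = 0.026081
  malware delivery: 0.45 × 0.19 × 0.62 × 0.22 × 0.05 = 0.00058311
  generic spam: 0.14 × 0.88 × 0.34 × 0.19 × 0.70 = 0.0055711
Marginal likelihood of the evidence = 0.039804.
P(account-recovery notice | evidence) = 0.0075686 / 0.039804 ≈ 0.190.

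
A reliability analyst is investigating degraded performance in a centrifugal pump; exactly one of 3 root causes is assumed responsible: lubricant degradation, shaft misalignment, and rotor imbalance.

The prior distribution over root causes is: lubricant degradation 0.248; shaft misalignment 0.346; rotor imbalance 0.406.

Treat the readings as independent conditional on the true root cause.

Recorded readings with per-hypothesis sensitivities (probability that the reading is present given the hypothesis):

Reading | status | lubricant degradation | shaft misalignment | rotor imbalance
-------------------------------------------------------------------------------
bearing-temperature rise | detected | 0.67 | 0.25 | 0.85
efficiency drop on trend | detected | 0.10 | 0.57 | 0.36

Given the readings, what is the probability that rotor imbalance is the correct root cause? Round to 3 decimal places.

Multiply each prior by the joint likelihood of the reading pattern:
  lubricant degradation: 0.248 × 0.67 × 0.10 = 0.016616
  shaft misalignment: 0.346 × 0.25 × 0.57 = 0.049305
  rotor imbalance: 0.406 × 0.85 × 0.36 = 0.12424
The unnormalized weights sum to 0.19016.
P(rotor imbalance | evidence) = 0.12424 / 0.19016 ≈ 0.653.

0.653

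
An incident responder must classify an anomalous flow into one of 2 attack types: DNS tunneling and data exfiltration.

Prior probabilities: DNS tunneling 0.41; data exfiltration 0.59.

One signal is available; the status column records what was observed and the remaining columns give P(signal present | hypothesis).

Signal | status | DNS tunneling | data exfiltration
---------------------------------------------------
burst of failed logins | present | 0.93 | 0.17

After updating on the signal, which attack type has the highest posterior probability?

DNS tunneling

By Bayes' rule, the unnormalized weight for each hypothesis is prior × likelihood:
  DNS tunneling: 0.41 × 0.93 = 0.3813
  data exfiltration: 0.59 × 0.17 = 0.1003
The unnormalized weights sum to 0.4816.
P(DNS tunneling | evidence) ≈ 0.3813 / 0.4816 ≈ 0.792
P(data exfiltration | evidence) ≈ 0.1003 / 0.4816 ≈ 0.208
The largest is 0.792, so DNS tunneling is most probable.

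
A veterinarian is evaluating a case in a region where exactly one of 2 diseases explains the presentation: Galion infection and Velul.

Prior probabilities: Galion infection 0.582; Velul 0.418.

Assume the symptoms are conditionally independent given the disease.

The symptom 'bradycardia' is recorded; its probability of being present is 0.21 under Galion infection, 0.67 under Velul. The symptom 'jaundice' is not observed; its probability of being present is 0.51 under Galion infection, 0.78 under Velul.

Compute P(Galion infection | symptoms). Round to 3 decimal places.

For each hypothesis, the unnormalized posterior weight is prior × product of the symptom likelihoods (using 1 − P(present | H) for each absent symptom):
  Galion infection: 0.582 × 0.21 × (1 − 0.51) = 0.059888
  Velul: 0.418 × 0.67 × (1 − 0.78) = 0.061613
The unnormalized weights sum to 0.1215.
P(Galion infection | evidence) = 0.059888 / 0.1215 ≈ 0.493.

0.493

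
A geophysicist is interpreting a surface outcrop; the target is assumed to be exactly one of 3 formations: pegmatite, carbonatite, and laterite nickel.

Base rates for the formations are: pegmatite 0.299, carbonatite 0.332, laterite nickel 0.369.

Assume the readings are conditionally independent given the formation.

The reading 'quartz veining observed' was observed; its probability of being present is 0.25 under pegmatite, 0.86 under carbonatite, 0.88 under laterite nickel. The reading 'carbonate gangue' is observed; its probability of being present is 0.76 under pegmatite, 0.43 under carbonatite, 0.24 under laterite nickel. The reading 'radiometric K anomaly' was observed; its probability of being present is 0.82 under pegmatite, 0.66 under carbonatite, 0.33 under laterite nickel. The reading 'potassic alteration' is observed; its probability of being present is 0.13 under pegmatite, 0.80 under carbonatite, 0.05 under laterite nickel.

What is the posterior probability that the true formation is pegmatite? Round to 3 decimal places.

By Bayes' rule with conditional independence, the unnormalized weight for each hypothesis is prior × ∏ likelihoods:
  pegmatite: 0.299 × 0.25 × 0.76 × 0.82 × 0.13 = 0.0060559
  carbonatite: 0.332 × 0.86 × 0.43 × 0.66 × 0.80 = 0.064824
  laterite nickel: 0.369 × 0.88 × 0.24 × 0.33 × 0.05 = 0.0012859
Normalizing constant Z = 0.0060559 + 0.064824 + 0.0012859 = 0.072166.
P(pegmatite | evidence) = 0.0060559 / 0.072166 ≈ 0.084.

0.084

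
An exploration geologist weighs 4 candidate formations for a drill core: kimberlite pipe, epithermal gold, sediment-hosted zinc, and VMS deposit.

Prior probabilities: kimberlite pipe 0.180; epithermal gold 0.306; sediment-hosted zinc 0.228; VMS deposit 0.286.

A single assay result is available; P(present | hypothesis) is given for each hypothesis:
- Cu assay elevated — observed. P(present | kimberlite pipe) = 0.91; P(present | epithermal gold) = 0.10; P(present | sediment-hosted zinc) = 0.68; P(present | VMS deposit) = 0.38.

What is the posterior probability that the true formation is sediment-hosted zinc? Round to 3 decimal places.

Multiply each prior by the likelihood of the assay result:
  kimberlite pipe: 0.180 × 0.91 = 0.1638
  epithermal gold: 0.306 × 0.10 = 0.0306
  sediment-hosted zinc: 0.228 × 0.68 = 0.15504
  VMS deposit: 0.286 × 0.38 = 0.10868
The unnormalized weights sum to 0.45812.
P(sediment-hosted zinc | evidence) = 0.15504 / 0.45812 ≈ 0.338.

0.338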